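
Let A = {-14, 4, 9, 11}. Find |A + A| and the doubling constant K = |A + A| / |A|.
K = |A + A| / |A| = 10/4 = 5/2

Enumerate A + A = {a + b : a, b ∈ A}. With |A| = 4, there are |A|^2 = 16 ordered sum pairs; collecting distinct values, A + A = {-28, -10, -5, -3, 8, 13, 15, 18, 20, 22}, so |A + A| = 10. Thus K = 10/4 = 5/2. For comparison, the minimum possible |A + A| over all 4-element sets is 2·4 − 1 = 7 (so min K = 7/4), attained only by arithmetic progressions.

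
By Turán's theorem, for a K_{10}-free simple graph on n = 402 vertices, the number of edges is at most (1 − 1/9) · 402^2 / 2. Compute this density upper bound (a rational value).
Turán density bound = (8/9) · 402^2/2 = 71824

Turán's theorem: ex(n, K_{r+1}) is achieved by the complete r-partite Turán graph T(n, r) with parts as balanced as possible, and is at most (1 − 1/r) · n^2/2. For r = 9, n = 402: the density bound is (8/9) · 161604/2 = 71824. The integer-valued extremum is e(T(402, 9)) = 71823, which is strictly less than the density bound 71824 since 9 ∤ 402 (the parts of T(402, 9) cannot all be equal).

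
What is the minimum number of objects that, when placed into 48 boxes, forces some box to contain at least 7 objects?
n = (7 − 1)·48 + 1 = 289

By the generalised pigeonhole principle, to guarantee some box contains ≥ r objects we need more than (r − 1) · k objects total. Threshold: n = (r − 1) · k + 1. With r = 7 and k = 48: n = 6 · 48 + 1 = 288 + 1 = 289. For n = 288 = 6 · 48, we can put exactly 6 objects in every box, avoiding 7 in any single one — so 289 is tight.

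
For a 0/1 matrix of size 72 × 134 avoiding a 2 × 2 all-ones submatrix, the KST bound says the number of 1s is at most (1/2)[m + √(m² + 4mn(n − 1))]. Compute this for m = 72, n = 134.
z(72, 134; 2, 2) ≤ (1/2)[72 + √(72² + 4·72·134·133)] = (1/2)[72 + √5137920] = 1169.349

Kővári–Sós–Turán: let r_1, ..., r_72 be the row sums and z = Σ r_i the total number of 1s. Each pair of columns can share at most one row with both entries 1 (else a 2×2 all-ones block appears), so Σ_i C(r_i, 2) ≤ C(134, 2) = 8911. By convexity Σ_i C(r_i, 2) ≥ 72·C(z/72, 2) = z(z − 72)/(2·72), giving z² − 72z − 72·134·133 ≤ 0 and hence z ≤ (1/2)[72 + √(5184 + 4·1283184)] = (1/2)[72 + √5137920] ≈ (1/2)(72 + 2266.698) = 1169.349.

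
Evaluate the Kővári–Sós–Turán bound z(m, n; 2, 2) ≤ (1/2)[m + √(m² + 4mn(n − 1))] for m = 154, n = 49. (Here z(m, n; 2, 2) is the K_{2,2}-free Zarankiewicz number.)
z(154, 49; 2, 2) ≤ (1/2)[154 + √(154² + 4·154·49·48)] = (1/2)[154 + √1472548] = 683.7429

Kővári–Sós–Turán: let r_1, ..., r_154 be the row sums and z = Σ r_i the total number of 1s. Each pair of columns can share at most one row with both entries 1 (else a 2×2 all-ones block appears), so Σ_i C(r_i, 2) ≤ C(49, 2) = 1176. By convexity Σ_i C(r_i, 2) ≥ 154·C(z/154, 2) = z(z − 154)/(2·154), giving z² − 154z − 154·49·48 ≤ 0 and hence z ≤ (1/2)[154 + √(23716 + 4·362208)] = (1/2)[154 + √1472548] ≈ (1/2)(154 + 1213.4859) = 683.7429.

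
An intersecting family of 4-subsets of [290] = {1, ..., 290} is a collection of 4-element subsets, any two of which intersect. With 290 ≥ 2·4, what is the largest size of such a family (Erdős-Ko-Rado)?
max |F| = C(289, 3) = 3981264

The Erdős-Ko-Rado theorem states: for n ≥ 2k, an intersecting family of k-subsets of an n-element set has size at most C(n − 1, k − 1), with equality for 'star' families {A ⊆ [n] : |A| = k, i ∈ A} (fix an element i). For n = 290, k = 4: C(289, 3) = 3981264.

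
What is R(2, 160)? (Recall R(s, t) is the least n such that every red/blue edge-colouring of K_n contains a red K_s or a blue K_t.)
R(2, 160) = 160

R(2, k) = k for all k ≥ 2: in a 2-colouring of K_k, either some edge is red (a red K_2) or all edges are blue (a blue K_k). And K_{159} coloured all-blue has no blue K_160, so R(2, 160) > 159. Hence R(2, 160) = 160.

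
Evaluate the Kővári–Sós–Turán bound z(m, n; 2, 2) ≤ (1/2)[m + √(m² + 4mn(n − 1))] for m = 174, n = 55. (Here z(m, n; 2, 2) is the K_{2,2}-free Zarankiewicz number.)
z(174, 55; 2, 2) ≤ (1/2)[174 + √(174² + 4·174·55·54)] = (1/2)[174 + √2097396] = 811.1195

Kővári–Sós–Turán: let r_1, ..., r_174 be the row sums and z = Σ r_i the total number of 1s. Each pair of columns can share at most one row with both entries 1 (else a 2×2 all-ones block appears), so Σ_i C(r_i, 2) ≤ C(55, 2) = 1485. By convexity Σ_i C(r_i, 2) ≥ 174·C(z/174, 2) = z(z − 174)/(2·174), giving z² − 174z − 174·55·54 ≤ 0 and hence z ≤ (1/2)[174 + √(30276 + 4·516780)] = (1/2)[174 + √2097396] ≈ (1/2)(174 + 1448.2389) = 811.1195.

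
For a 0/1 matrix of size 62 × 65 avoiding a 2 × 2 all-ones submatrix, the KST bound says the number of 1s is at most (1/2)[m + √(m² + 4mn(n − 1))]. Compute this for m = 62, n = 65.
z(62, 65; 2, 2) ≤ (1/2)[62 + √(62² + 4·62·65·64)] = (1/2)[62 + √1035524] = 539.8035

Kővári–Sós–Turán: let r_1, ..., r_62 be the row sums and z = Σ r_i the total number of 1s. Each pair of columns can share at most one row with both entries 1 (else a 2×2 all-ones block appears), so Σ_i C(r_i, 2) ≤ C(65, 2) = 2080. By convexity Σ_i C(r_i, 2) ≥ 62·C(z/62, 2) = z(z − 62)/(2·62), giving z² − 62z − 62·65·64 ≤ 0 and hence z ≤ (1/2)[62 + √(3844 + 4·257920)] = (1/2)[62 + √1035524] ≈ (1/2)(62 + 1017.607) = 539.8035.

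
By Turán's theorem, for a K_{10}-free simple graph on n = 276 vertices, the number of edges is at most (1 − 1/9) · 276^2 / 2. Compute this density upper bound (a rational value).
Turán density bound = (8/9) · 276^2/2 = 33856

Turán's theorem: ex(n, K_{r+1}) is achieved by the complete r-partite Turán graph T(n, r) with parts as balanced as possible, and is at most (1 − 1/r) · n^2/2. For r = 9, n = 276: the density bound is (8/9) · 76176/2 = 33856. The integer-valued extremum is e(T(276, 9)) = 33855, which is strictly less than the density bound 33856 since 9 ∤ 276 (the parts of T(276, 9) cannot all be equal).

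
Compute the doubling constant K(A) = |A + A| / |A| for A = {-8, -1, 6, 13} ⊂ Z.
K = |A + A| / |A| = 7/4

Enumerate A + A = {a + b : a, b ∈ A}. With |A| = 4, there are |A|^2 = 16 ordered sum pairs; collecting distinct values, A + A = {-16, -9, -2, 5, 12, 19, 26}, so |A + A| = 7. Thus K = 7/4. Here |A + A| = 2|A| − 1 = 7, the minimum possible — so K = 7/4 is minimal, which holds iff A is an arithmetic progression.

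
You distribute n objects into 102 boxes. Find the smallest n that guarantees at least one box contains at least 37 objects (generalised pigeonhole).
n = (37 − 1)·102 + 1 = 3673

By the generalised pigeonhole principle, to guarantee some box contains ≥ r objects we need more than (r − 1) · k objects total. Threshold: n = (r − 1) · k + 1. With r = 37 and k = 102: n = 36 · 102 + 1 = 3672 + 1 = 3673. For n = 3672 = 36 · 102, we can put exactly 36 objects in every box, avoiding 37 in any single one — so 3673 is tight.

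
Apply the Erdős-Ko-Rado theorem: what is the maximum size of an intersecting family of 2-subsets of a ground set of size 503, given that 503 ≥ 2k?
max |F| = C(502, 1) = 502

Erdős-Ko-Rado (1961): when n ≥ 2k, max |F| = C(n−1, k−1). The bound is attained by the star {A : i ∈ A} for any fixed i ∈ [n]. Here C(503−1, 2−1) = C(502, 1) = 502.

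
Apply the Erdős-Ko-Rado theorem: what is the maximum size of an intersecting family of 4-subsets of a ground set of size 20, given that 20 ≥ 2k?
max |F| = C(19, 3) = 969

The Erdős-Ko-Rado theorem states: for n ≥ 2k, an intersecting family of k-subsets of an n-element set has size at most C(n − 1, k − 1), with equality for 'star' families {A ⊆ [n] : |A| = k, i ∈ A} (fix an element i). For n = 20, k = 4: C(19, 3) = 969.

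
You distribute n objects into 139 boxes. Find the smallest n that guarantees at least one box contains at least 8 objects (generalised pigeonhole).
n = (8 − 1)·139 + 1 = 974

By the generalised pigeonhole principle, to guarantee some box contains ≥ r objects we need more than (r − 1) · k objects total. Threshold: n = (r − 1) · k + 1. With r = 8 and k = 139: n = 7 · 139 + 1 = 973 + 1 = 974. For n = 973 = 7 · 139, we can put exactly 7 objects in every box, avoiding 8 in any single one — so 974 is tight.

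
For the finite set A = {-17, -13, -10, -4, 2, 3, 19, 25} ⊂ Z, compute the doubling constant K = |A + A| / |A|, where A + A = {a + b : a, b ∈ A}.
K = |A + A| / |A| = 31/8

Enumerate A + A = {a + b : a, b ∈ A}. With |A| = 8, there are |A|^2 = 64 ordered sum pairs; collecting distinct values, A + A = {-34, -30, -27, -26, -23, -21, -20, -17, -15, -14, -11, -10, -8, -7, -2, -1, 2, 4, 5, 6, 8, 9, 12, 15, 21, 22, 27, 28, 38, 44, 50}, so |A + A| = 31. Thus K = 31/8. For comparison, the minimum possible |A + A| over all 8-element sets is 2·8 − 1 = 15 (so min K = 15/8), attained only by arithmetic progressions.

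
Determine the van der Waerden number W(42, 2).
W(42, 2) = 42 + 1 = 43

A 2-term AP is any pair of integers, so a monochromatic 2-AP exists iff some colour is used at least twice. With 42 colours, the colouring i ↦ i on {1, ..., 42} uses each colour once, avoiding any monochromatic pair, so W(42, 2) > 42. For {1, ..., 43}, pigeonhole forces two integers of the same colour, which form a monochromatic 2-AP. Hence W(42, 2) = 43.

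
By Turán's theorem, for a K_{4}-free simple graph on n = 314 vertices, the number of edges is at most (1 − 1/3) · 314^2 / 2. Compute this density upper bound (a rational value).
Turán density bound = (2/3) · 314^2/2 = 98596/3 ≈ 32865.3333

Turán's theorem: ex(n, K_{r+1}) is achieved by the complete r-partite Turán graph T(n, r) with parts as balanced as possible, and is at most (1 − 1/r) · n^2/2. For r = 3, n = 314: the density bound is (2/3) · 98596/2 = 98596/3 ≈ 32865.3333. The integer-valued extremum is e(T(314, 3)) = 32865, which is strictly less than the density bound 98596/3 since 3 ∤ 314 (the parts of T(314, 3) cannot all be equal).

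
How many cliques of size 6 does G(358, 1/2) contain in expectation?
E[# K_6] = C(358, 6) · (1/2)^C(6, 2) = 2803335422713 / 2^15 ≈ 85551007.773224

For each 6-subset S of vertices (there are C(358, 6) = 2803335422713 such S), let X_S = 1 if S induces a K_6 (all C(6, 2) = 15 edges present). Then P(X_S = 1) = (1/2)^15 = 1/32768. By linearity of expectation, E[# K_6] = C(358, 6) · (1/2)^15 = 2803335422713 / 32768 ≈ 85551007.773224.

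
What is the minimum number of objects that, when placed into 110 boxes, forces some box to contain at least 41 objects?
n = (41 − 1)·110 + 1 = 4401

By the generalised pigeonhole principle, to guarantee some box contains ≥ r objects we need more than (r − 1) · k objects total. Threshold: n = (r − 1) · k + 1. With r = 41 and k = 110: n = 40 · 110 + 1 = 4400 + 1 = 4401. For n = 4400 = 40 · 110, we can put exactly 40 objects in every box, avoiding 41 in any single one — so 4401 is tight.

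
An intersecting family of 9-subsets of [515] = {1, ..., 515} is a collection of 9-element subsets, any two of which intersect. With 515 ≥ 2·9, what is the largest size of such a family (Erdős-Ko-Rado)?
max |F| = C(514, 8) = 114395897999118528

Erdős-Ko-Rado (1961): when n ≥ 2k, max |F| = C(n−1, k−1). The bound is attained by the star {A : i ∈ A} for any fixed i ∈ [n]. Here C(515−1, 9−1) = C(514, 8) = 114395897999118528.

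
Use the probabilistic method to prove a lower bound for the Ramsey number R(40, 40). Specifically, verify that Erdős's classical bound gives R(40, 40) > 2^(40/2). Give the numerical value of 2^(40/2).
2^(40/2) = 1048576; so R(40, 40) > 1048576

Colour each edge of K_n uniformly at random with red/blue. The expected number of monochromatic K_40 is C(n, 40) · 2 · 2^(−C(40,2)). If C(n, 40) · 2^(1 − C(40,2)) < 1, then with positive probability no monochromatic K_40 exists, so R(40, 40) > n. The standard estimate C(n, 40) ≤ n^40/40! shows this inequality holds whenever n ≤ 2^(40/2) (since 40! · 2^(C(40,2) − 1) > 2^(40^2/2) ≥ n^40). Hence R(40, 40) > 2^(40/2) = 1048576.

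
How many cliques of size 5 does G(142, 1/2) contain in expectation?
E[# K_5] = C(142, 5) · (1/2)^C(5, 2) = 448072338 / 2^10 = 224036169/512 ≈ 437570.642578

For each 5-subset S of vertices (there are C(142, 5) = 448072338 such S), let X_S = 1 if S induces a K_5 (all C(5, 2) = 10 edges present). Then P(X_S = 1) = (1/2)^10 = 1/1024. By linearity of expectation, E[# K_5] = C(142, 5) · (1/2)^10 = 448072338 / 1024 = 224036169/512 ≈ 437570.642578.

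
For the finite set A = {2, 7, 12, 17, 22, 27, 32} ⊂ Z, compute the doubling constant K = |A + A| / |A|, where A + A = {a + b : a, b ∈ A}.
K = |A + A| / |A| = 13/7

Enumerate A + A = {a + b : a, b ∈ A}. With |A| = 7, there are |A|^2 = 49 ordered sum pairs; collecting distinct values, A + A = {4, 9, 14, 19, 24, 29, 34, 39, 44, 49, 54, 59, 64}, so |A + A| = 13. Thus K = 13/7. Here |A + A| = 2|A| − 1 = 13, the minimum possible — so K = 13/7 is minimal, which holds iff A is an arithmetic progression.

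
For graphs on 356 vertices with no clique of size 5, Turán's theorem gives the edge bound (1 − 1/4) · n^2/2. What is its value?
Turán density bound = (3/4) · 356^2/2 = 47526

Turán's theorem: ex(n, K_{r+1}) is achieved by the complete r-partite Turán graph T(n, r) with parts as balanced as possible, and is at most (1 − 1/r) · n^2/2. For r = 4, n = 356: the density bound is (3/4) · 126736/2 = 47526. Since 4 ∣ 356, the Turán graph T(356, 4) has parts of equal size 89, and its edge count e(T(356, 4)) = 47526 attains the density bound exactly.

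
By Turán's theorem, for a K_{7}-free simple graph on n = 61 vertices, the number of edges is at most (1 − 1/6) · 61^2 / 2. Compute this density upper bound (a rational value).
Turán density bound = (5/6) · 61^2/2 = 18605/12 ≈ 1550.4167

Turán's theorem: ex(n, K_{r+1}) is achieved by the complete r-partite Turán graph T(n, r) with parts as balanced as possible, and is at most (1 − 1/r) · n^2/2. For r = 6, n = 61: the density bound is (5/6) · 3721/2 = 18605/12 ≈ 1550.4167. The integer-valued extremum is e(T(61, 6)) = 1550, which is strictly less than the density bound 18605/12 since 6 ∤ 61 (the parts of T(61, 6) cannot all be equal).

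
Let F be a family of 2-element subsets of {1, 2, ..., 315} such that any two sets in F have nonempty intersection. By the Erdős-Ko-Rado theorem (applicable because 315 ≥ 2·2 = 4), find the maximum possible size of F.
max |F| = C(314, 1) = 314

The Erdős-Ko-Rado theorem states: for n ≥ 2k, an intersecting family of k-subsets of an n-element set has size at most C(n − 1, k − 1), with equality for 'star' families {A ⊆ [n] : |A| = k, i ∈ A} (fix an element i). For n = 315, k = 2: C(314, 1) = 314.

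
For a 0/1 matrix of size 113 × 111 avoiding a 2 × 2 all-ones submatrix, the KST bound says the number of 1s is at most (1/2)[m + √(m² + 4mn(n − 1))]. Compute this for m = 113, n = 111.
z(113, 111; 2, 2) ≤ (1/2)[113 + √(113² + 4·113·111·110)] = (1/2)[113 + √5531689] = 1232.4771

Kővári–Sós–Turán: let r_1, ..., r_113 be the row sums and z = Σ r_i the total number of 1s. Each pair of columns can share at most one row with both entries 1 (else a 2×2 all-ones block appears), so Σ_i C(r_i, 2) ≤ C(111, 2) = 6105. By convexity Σ_i C(r_i, 2) ≥ 113·C(z/113, 2) = z(z − 113)/(2·113), giving z² − 113z − 113·111·110 ≤ 0 and hence z ≤ (1/2)[113 + √(12769 + 4·1379730)] = (1/2)[113 + √5531689] ≈ (1/2)(113 + 2351.9543) = 1232.4771.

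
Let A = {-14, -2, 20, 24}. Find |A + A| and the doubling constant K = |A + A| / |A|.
K = |A + A| / |A| = 10/4 = 5/2

Enumerate A + A = {a + b : a, b ∈ A}. With |A| = 4, there are |A|^2 = 16 ordered sum pairs; collecting distinct values, A + A = {-28, -16, -4, 6, 10, 18, 22, 40, 44, 48}, so |A + A| = 10. Thus K = 10/4 = 5/2. For comparison, the minimum possible |A + A| over all 4-element sets is 2·4 − 1 = 7 (so min K = 7/4), attained only by arithmetic progressions.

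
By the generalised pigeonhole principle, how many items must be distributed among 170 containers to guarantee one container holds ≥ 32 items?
n = (32 − 1)·170 + 1 = 5271

By the generalised pigeonhole principle, to guarantee some box contains ≥ r objects we need more than (r − 1) · k objects total. Threshold: n = (r − 1) · k + 1. With r = 32 and k = 170: n = 31 · 170 + 1 = 5270 + 1 = 5271. For n = 5270 = 31 · 170, we can put exactly 31 objects in every box, avoiding 32 in any single one — so 5271 is tight.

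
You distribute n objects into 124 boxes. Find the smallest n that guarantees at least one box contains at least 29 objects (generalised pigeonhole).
n = (29 − 1)·124 + 1 = 3473

By the generalised pigeonhole principle, to guarantee some box contains ≥ r objects we need more than (r − 1) · k objects total. Threshold: n = (r − 1) · k + 1. With r = 29 and k = 124: n = 28 · 124 + 1 = 3472 + 1 = 3473. For n = 3472 = 28 · 124, we can put exactly 28 objects in every box, avoiding 29 in any single one — so 3473 is tight.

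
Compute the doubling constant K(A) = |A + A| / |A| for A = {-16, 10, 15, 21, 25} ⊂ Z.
K = |A + A| / |A| = 15/5 = 3

Enumerate A + A = {a + b : a, b ∈ A}. With |A| = 5, there are |A|^2 = 25 ordered sum pairs; collecting distinct values, A + A = {-32, -6, -1, 5, 9, 20, 25, 30, 31, 35, 36, 40, 42, 46, 50}, so |A + A| = 15. Thus K = 15/5 = 3. For comparison, the minimum possible |A + A| over all 5-element sets is 2·5 − 1 = 9 (so min K = 9/5), attained only by arithmetic progressions.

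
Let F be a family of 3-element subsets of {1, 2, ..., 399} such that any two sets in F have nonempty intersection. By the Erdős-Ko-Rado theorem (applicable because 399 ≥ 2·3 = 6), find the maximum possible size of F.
max |F| = C(398, 2) = 79003

The Erdős-Ko-Rado theorem states: for n ≥ 2k, an intersecting family of k-subsets of an n-element set has size at most C(n − 1, k − 1), with equality for 'star' families {A ⊆ [n] : |A| = k, i ∈ A} (fix an element i). For n = 399, k = 3: C(398, 2) = 79003.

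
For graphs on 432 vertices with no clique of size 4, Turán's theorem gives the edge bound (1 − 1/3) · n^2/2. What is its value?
Turán density bound = (2/3) · 432^2/2 = 62208

Turán's theorem: ex(n, K_{r+1}) is achieved by the complete r-partite Turán graph T(n, r) with parts as balanced as possible, and is at most (1 − 1/r) · n^2/2. For r = 3, n = 432: the density bound is (2/3) · 186624/2 = 62208. Since 3 ∣ 432, the Turán graph T(432, 3) has parts of equal size 144, and its edge count e(T(432, 3)) = 62208 attains the density bound exactly.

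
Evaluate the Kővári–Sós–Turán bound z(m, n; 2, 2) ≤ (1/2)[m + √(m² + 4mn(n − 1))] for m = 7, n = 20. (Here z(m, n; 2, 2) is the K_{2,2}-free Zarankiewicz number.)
z(7, 20; 2, 2) ≤ (1/2)[7 + √(7² + 4·7·20·19)] = (1/2)[7 + √10689] = 55.1938

Kővári–Sós–Turán: let r_1, ..., r_7 be the row sums and z = Σ r_i the total number of 1s. Each pair of columns can share at most one row with both entries 1 (else a 2×2 all-ones block appears), so Σ_i C(r_i, 2) ≤ C(20, 2) = 190. By convexity Σ_i C(r_i, 2) ≥ 7·C(z/7, 2) = z(z − 7)/(2·7), giving z² − 7z − 7·20·19 ≤ 0 and hence z ≤ (1/2)[7 + √(49 + 4·2660)] = (1/2)[7 + √10689] ≈ (1/2)(7 + 103.3876) = 55.1938.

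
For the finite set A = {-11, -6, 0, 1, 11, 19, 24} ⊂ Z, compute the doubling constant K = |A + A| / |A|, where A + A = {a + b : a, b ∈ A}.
K = |A + A| / |A| = 26/7

Enumerate A + A = {a + b : a, b ∈ A}. With |A| = 7, there are |A|^2 = 49 ordered sum pairs; collecting distinct values, A + A = {-22, -17, -12, -11, -10, -6, -5, 0, 1, 2, 5, 8, 11, 12, 13, 18, 19, 20, 22, 24, 25, 30, 35, 38, 43, 48}, so |A + A| = 26. Thus K = 26/7. For comparison, the minimum possible |A + A| over all 7-element sets is 2·7 − 1 = 13 (so min K = 13/7), attained only by arithmetic progressions.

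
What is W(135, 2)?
W(135, 2) = 135 + 1 = 136

A 2-term AP is any pair of integers, so a monochromatic 2-AP exists iff some colour is used at least twice. With 135 colours, the colouring i ↦ i on {1, ..., 135} uses each colour once, avoiding any monochromatic pair, so W(135, 2) > 135. For {1, ..., 136}, pigeonhole forces two integers of the same colour, which form a monochromatic 2-AP. Hence W(135, 2) = 136.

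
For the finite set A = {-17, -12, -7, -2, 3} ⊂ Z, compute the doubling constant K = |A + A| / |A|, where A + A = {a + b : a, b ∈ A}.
K = |A + A| / |A| = 9/5

Enumerate A + A = {a + b : a, b ∈ A}. With |A| = 5, there are |A|^2 = 25 ordered sum pairs; collecting distinct values, A + A = {-34, -29, -24, -19, -14, -9, -4, 1, 6}, so |A + A| = 9. Thus K = 9/5. Here |A + A| = 2|A| − 1 = 9, the minimum possible — so K = 9/5 is minimal, which holds iff A is an arithmetic progression.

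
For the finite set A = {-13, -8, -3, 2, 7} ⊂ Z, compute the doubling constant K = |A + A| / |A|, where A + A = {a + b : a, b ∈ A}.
K = |A + A| / |A| = 9/5

Enumerate A + A = {a + b : a, b ∈ A}. With |A| = 5, there are |A|^2 = 25 ordered sum pairs; collecting distinct values, A + A = {-26, -21, -16, -11, -6, -1, 4, 9, 14}, so |A + A| = 9. Thus K = 9/5. Here |A + A| = 2|A| − 1 = 9, the minimum possible — so K = 9/5 is minimal, which holds iff A is an arithmetic progression.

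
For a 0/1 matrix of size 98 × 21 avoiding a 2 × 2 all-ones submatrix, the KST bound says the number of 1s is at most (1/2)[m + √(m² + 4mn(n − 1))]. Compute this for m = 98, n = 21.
z(98, 21; 2, 2) ≤ (1/2)[98 + √(98² + 4·98·21·20)] = (1/2)[98 + √174244] = 257.7127

Kővári–Sós–Turán: let r_1, ..., r_98 be the row sums and z = Σ r_i the total number of 1s. Each pair of columns can share at most one row with both entries 1 (else a 2×2 all-ones block appears), so Σ_i C(r_i, 2) ≤ C(21, 2) = 210. By convexity Σ_i C(r_i, 2) ≥ 98·C(z/98, 2) = z(z − 98)/(2·98), giving z² − 98z − 98·21·20 ≤ 0 and hence z ≤ (1/2)[98 + √(9604 + 4·41160)] = (1/2)[98 + √174244] ≈ (1/2)(98 + 417.4254) = 257.7127.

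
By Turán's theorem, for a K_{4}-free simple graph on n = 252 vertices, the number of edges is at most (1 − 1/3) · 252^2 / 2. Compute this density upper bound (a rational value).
Turán density bound = (2/3) · 252^2/2 = 21168

Turán's theorem: ex(n, K_{r+1}) is achieved by the complete r-partite Turán graph T(n, r) with parts as balanced as possible, and is at most (1 − 1/r) · n^2/2. For r = 3, n = 252: the density bound is (2/3) · 63504/2 = 21168. Since 3 ∣ 252, the Turán graph T(252, 3) has parts of equal size 84, and its edge count e(T(252, 3)) = 21168 attains the density bound exactly.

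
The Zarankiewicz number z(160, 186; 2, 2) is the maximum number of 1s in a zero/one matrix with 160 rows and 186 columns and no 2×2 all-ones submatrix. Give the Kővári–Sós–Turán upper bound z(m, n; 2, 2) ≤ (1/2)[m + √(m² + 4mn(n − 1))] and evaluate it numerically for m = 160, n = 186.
z(160, 186; 2, 2) ≤ (1/2)[160 + √(160² + 4·160·186·185)] = (1/2)[160 + √22048000] = 2427.7649

Kővári–Sós–Turán: let r_1, ..., r_160 be the row sums and z = Σ r_i the total number of 1s. Each pair of columns can share at most one row with both entries 1 (else a 2×2 all-ones block appears), so Σ_i C(r_i, 2) ≤ C(186, 2) = 17205. By convexity Σ_i C(r_i, 2) ≥ 160·C(z/160, 2) = z(z − 160)/(2·160), giving z² − 160z − 160·186·185 ≤ 0 and hence z ≤ (1/2)[160 + √(25600 + 4·5505600)] = (1/2)[160 + √22048000] ≈ (1/2)(160 + 4695.5298) = 2427.7649.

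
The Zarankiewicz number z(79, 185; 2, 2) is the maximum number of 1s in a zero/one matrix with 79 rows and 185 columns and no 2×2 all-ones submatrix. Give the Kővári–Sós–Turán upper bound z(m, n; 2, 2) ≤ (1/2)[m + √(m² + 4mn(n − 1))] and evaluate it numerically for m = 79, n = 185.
z(79, 185; 2, 2) ≤ (1/2)[79 + √(79² + 4·79·185·184)] = (1/2)[79 + √10762881] = 1679.8415

Kővári–Sós–Turán: let r_1, ..., r_79 be the row sums and z = Σ r_i the total number of 1s. Each pair of columns can share at most one row with both entries 1 (else a 2×2 all-ones block appears), so Σ_i C(r_i, 2) ≤ C(185, 2) = 17020. By convexity Σ_i C(r_i, 2) ≥ 79·C(z/79, 2) = z(z − 79)/(2·79), giving z² − 79z − 79·185·184 ≤ 0 and hence z ≤ (1/2)[79 + √(6241 + 4·2689160)] = (1/2)[79 + √10762881] ≈ (1/2)(79 + 3280.683) = 1679.8415.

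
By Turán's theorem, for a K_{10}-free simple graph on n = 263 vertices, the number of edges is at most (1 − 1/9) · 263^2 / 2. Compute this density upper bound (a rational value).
Turán density bound = (8/9) · 263^2/2 = 276676/9 ≈ 30741.7778

Turán's theorem: ex(n, K_{r+1}) is achieved by the complete r-partite Turán graph T(n, r) with parts as balanced as possible, and is at most (1 − 1/r) · n^2/2. For r = 9, n = 263: the density bound is (8/9) · 69169/2 = 276676/9 ≈ 30741.7778. The integer-valued extremum is e(T(263, 9)) = 30741, which is strictly less than the density bound 276676/9 since 9 ∤ 263 (the parts of T(263, 9) cannot all be equal).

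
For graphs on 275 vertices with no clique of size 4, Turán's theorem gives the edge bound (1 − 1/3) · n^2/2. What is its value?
Turán density bound = (2/3) · 275^2/2 = 75625/3 ≈ 25208.3333

Turán's theorem: ex(n, K_{r+1}) is achieved by the complete r-partite Turán graph T(n, r) with parts as balanced as possible, and is at most (1 − 1/r) · n^2/2. For r = 3, n = 275: the density bound is (2/3) · 75625/2 = 75625/3 ≈ 25208.3333. The integer-valued extremum is e(T(275, 3)) = 25208, which is strictly less than the density bound 75625/3 since 3 ∤ 275 (the parts of T(275, 3) cannot all be equal).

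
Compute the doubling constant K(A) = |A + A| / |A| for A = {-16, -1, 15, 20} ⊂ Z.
K = |A + A| / |A| = 10/4 = 5/2

Enumerate A + A = {a + b : a, b ∈ A}. With |A| = 4, there are |A|^2 = 16 ordered sum pairs; collecting distinct values, A + A = {-32, -17, -2, -1, 4, 14, 19, 30, 35, 40}, so |A + A| = 10. Thus K = 10/4 = 5/2. For comparison, the minimum possible |A + A| over all 4-element sets is 2·4 − 1 = 7 (so min K = 7/4), attained only by arithmetic progressions.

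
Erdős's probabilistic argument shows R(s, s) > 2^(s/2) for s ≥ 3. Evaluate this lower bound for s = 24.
2^(24/2) = 4096; so R(24, 24) > 4096

Colour each edge of K_n uniformly at random with red/blue. The expected number of monochromatic K_24 is C(n, 24) · 2 · 2^(−C(24,2)). If C(n, 24) · 2^(1 − C(24,2)) < 1, then with positive probability no monochromatic K_24 exists, so R(24, 24) > n. The standard estimate C(n, 24) ≤ n^24/24! shows this inequality holds whenever n ≤ 2^(24/2) (since 24! · 2^(C(24,2) − 1) > 2^(24^2/2) ≥ n^24). Hence R(24, 24) > 2^(24/2) = 4096.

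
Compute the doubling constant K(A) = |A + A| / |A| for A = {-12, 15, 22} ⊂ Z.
K = |A + A| / |A| = 6/3 = 2

Enumerate A + A = {a + b : a, b ∈ A}. With |A| = 3, there are |A|^2 = 9 ordered sum pairs; collecting distinct values, A + A = {-24, 3, 10, 30, 37, 44}, so |A + A| = 6. Thus K = 6/3 = 2. For comparison, the minimum possible |A + A| over all 3-element sets is 2·3 − 1 = 5 (so min K = 5/3), attained only by arithmetic progressions.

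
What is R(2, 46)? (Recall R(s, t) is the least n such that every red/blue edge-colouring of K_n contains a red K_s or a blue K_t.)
R(2, 46) = 46

R(2, k) = k for all k ≥ 2: in a 2-colouring of K_k, either some edge is red (a red K_2) or all edges are blue (a blue K_k). And K_{45} coloured all-blue has no blue K_46, so R(2, 46) > 45. Hence R(2, 46) = 46.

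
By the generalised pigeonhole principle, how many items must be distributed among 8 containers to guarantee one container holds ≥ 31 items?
n = (31 − 1)·8 + 1 = 241

By the generalised pigeonhole principle, to guarantee some box contains ≥ r objects we need more than (r − 1) · k objects total. Threshold: n = (r − 1) · k + 1. With r = 31 and k = 8: n = 30 · 8 + 1 = 240 + 1 = 241. For n = 240 = 30 · 8, we can put exactly 30 objects in every box, avoiding 31 in any single one — so 241 is tight.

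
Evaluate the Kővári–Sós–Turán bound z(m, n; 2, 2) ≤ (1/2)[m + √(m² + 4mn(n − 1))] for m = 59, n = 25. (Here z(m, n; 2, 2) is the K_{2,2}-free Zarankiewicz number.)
z(59, 25; 2, 2) ≤ (1/2)[59 + √(59² + 4·59·25·24)] = (1/2)[59 + √145081] = 219.9475

Kővári–Sós–Turán: let r_1, ..., r_59 be the row sums and z = Σ r_i the total number of 1s. Each pair of columns can share at most one row with both entries 1 (else a 2×2 all-ones block appears), so Σ_i C(r_i, 2) ≤ C(25, 2) = 300. By convexity Σ_i C(r_i, 2) ≥ 59·C(z/59, 2) = z(z − 59)/(2·59), giving z² − 59z − 59·25·24 ≤ 0 and hence z ≤ (1/2)[59 + √(3481 + 4·35400)] = (1/2)[59 + √145081] ≈ (1/2)(59 + 380.895) = 219.9475.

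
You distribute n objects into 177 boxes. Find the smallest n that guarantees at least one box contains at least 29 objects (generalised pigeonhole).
n = (29 − 1)·177 + 1 = 4957

By the generalised pigeonhole principle, to guarantee some box contains ≥ r objects we need more than (r − 1) · k objects total. Threshold: n = (r − 1) · k + 1. With r = 29 and k = 177: n = 28 · 177 + 1 = 4956 + 1 = 4957. For n = 4956 = 28 · 177, we can put exactly 28 objects in every box, avoiding 29 in any single one — so 4957 is tight.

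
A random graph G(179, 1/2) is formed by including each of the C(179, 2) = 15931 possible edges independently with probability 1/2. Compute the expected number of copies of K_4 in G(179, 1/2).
E[# K_4] = C(179, 4) · (1/2)^C(4, 2) = 41356876 / 2^6 = 10339219/16 = 646201.1875

For each 4-subset S of vertices (there are C(179, 4) = 41356876 such S), let X_S = 1 if S induces a K_4 (all C(4, 2) = 6 edges present). Then P(X_S = 1) = (1/2)^6 = 1/64. By linearity of expectation, E[# K_4] = C(179, 4) · (1/2)^6 = 41356876 / 64 = 10339219/16 = 646201.1875.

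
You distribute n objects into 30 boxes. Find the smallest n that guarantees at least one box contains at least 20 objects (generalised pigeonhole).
n = (20 − 1)·30 + 1 = 571

By the generalised pigeonhole principle, to guarantee some box contains ≥ r objects we need more than (r − 1) · k objects total. Threshold: n = (r − 1) · k + 1. With r = 20 and k = 30: n = 19 · 30 + 1 = 570 + 1 = 571. For n = 570 = 19 · 30, we can put exactly 19 objects in every box, avoiding 20 in any single one — so 571 is tight.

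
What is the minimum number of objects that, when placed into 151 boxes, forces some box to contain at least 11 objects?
n = (11 − 1)·151 + 1 = 1511

By the generalised pigeonhole principle, to guarantee some box contains ≥ r objects we need more than (r − 1) · k objects total. Threshold: n = (r − 1) · k + 1. With r = 11 and k = 151: n = 10 · 151 + 1 = 1510 + 1 = 1511. For n = 1510 = 10 · 151, we can put exactly 10 objects in every box, avoiding 11 in any single one — so 1511 is tight.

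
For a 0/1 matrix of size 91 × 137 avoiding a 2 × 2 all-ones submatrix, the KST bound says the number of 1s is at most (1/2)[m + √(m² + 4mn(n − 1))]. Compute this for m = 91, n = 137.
z(91, 137; 2, 2) ≤ (1/2)[91 + √(91² + 4·91·137·136)] = (1/2)[91 + √6790329] = 1348.413

Kővári–Sós–Turán: let r_1, ..., r_91 be the row sums and z = Σ r_i the total number of 1s. Each pair of columns can share at most one row with both entries 1 (else a 2×2 all-ones block appears), so Σ_i C(r_i, 2) ≤ C(137, 2) = 9316. By convexity Σ_i C(r_i, 2) ≥ 91·C(z/91, 2) = z(z − 91)/(2·91), giving z² − 91z − 91·137·136 ≤ 0 and hence z ≤ (1/2)[91 + √(8281 + 4·1695512)] = (1/2)[91 + √6790329] ≈ (1/2)(91 + 2605.826) = 1348.413.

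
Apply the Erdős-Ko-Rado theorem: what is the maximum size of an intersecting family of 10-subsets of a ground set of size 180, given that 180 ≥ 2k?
max |F| = C(179, 9) = 423793110276910

Erdős-Ko-Rado (1961): when n ≥ 2k, max |F| = C(n−1, k−1). The bound is attained by the star {A : i ∈ A} for any fixed i ∈ [n]. Here C(180−1, 10−1) = C(179, 9) = 423793110276910.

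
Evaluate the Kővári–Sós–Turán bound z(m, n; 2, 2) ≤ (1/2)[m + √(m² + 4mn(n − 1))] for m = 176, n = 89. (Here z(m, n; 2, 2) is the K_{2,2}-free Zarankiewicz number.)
z(176, 89; 2, 2) ≤ (1/2)[176 + √(176² + 4·176·89·88)] = (1/2)[176 + √5544704] = 1265.3598

Kővári–Sós–Turán: let r_1, ..., r_176 be the row sums and z = Σ r_i the total number of 1s. Each pair of columns can share at most one row with both entries 1 (else a 2×2 all-ones block appears), so Σ_i C(r_i, 2) ≤ C(89, 2) = 3916. By convexity Σ_i C(r_i, 2) ≥ 176·C(z/176, 2) = z(z − 176)/(2·176), giving z² − 176z − 176·89·88 ≤ 0 and hence z ≤ (1/2)[176 + √(30976 + 4·1378432)] = (1/2)[176 + √5544704] ≈ (1/2)(176 + 2354.7195) = 1265.3598.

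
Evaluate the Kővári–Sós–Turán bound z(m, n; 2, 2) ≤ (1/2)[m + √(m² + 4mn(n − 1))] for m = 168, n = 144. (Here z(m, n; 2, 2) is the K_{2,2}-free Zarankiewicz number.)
z(168, 144; 2, 2) ≤ (1/2)[168 + √(168² + 4·168·144·143)] = (1/2)[168 + √13866048] = 1945.8571

Kővári–Sós–Turán: let r_1, ..., r_168 be the row sums and z = Σ r_i the total number of 1s. Each pair of columns can share at most one row with both entries 1 (else a 2×2 all-ones block appears), so Σ_i C(r_i, 2) ≤ C(144, 2) = 10296. By convexity Σ_i C(r_i, 2) ≥ 168·C(z/168, 2) = z(z − 168)/(2·168), giving z² − 168z − 168·144·143 ≤ 0 and hence z ≤ (1/2)[168 + √(28224 + 4·3459456)] = (1/2)[168 + √13866048] ≈ (1/2)(168 + 3723.7143) = 1945.8571.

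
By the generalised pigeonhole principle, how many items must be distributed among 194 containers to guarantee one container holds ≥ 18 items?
n = (18 − 1)·194 + 1 = 3299

By the generalised pigeonhole principle, to guarantee some box contains ≥ r objects we need more than (r − 1) · k objects total. Threshold: n = (r − 1) · k + 1. With r = 18 and k = 194: n = 17 · 194 + 1 = 3298 + 1 = 3299. For n = 3298 = 17 · 194, we can put exactly 17 objects in every box, avoiding 18 in any single one — so 3299 is tight.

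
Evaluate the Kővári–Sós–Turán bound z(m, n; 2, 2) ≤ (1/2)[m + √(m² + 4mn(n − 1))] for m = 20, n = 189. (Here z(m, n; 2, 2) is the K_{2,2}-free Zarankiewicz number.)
z(20, 189; 2, 2) ≤ (1/2)[20 + √(20² + 4·20·189·188)] = (1/2)[20 + √2842960] = 853.054

Kővári–Sós–Turán: let r_1, ..., r_20 be the row sums and z = Σ r_i the total number of 1s. Each pair of columns can share at most one row with both entries 1 (else a 2×2 all-ones block appears), so Σ_i C(r_i, 2) ≤ C(189, 2) = 17766. By convexity Σ_i C(r_i, 2) ≥ 20·C(z/20, 2) = z(z − 20)/(2·20), giving z² − 20z − 20·189·188 ≤ 0 and hence z ≤ (1/2)[20 + √(400 + 4·710640)] = (1/2)[20 + √2842960] ≈ (1/2)(20 + 1686.1079) = 853.054.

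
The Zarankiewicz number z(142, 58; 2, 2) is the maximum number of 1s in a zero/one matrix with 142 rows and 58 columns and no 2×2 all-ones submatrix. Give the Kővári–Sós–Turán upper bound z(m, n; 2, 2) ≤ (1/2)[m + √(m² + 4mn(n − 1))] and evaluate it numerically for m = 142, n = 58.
z(142, 58; 2, 2) ≤ (1/2)[142 + √(142² + 4·142·58·57)] = (1/2)[142 + √1897972] = 759.8345

Kővári–Sós–Turán: let r_1, ..., r_142 be the row sums and z = Σ r_i the total number of 1s. Each pair of columns can share at most one row with both entries 1 (else a 2×2 all-ones block appears), so Σ_i C(r_i, 2) ≤ C(58, 2) = 1653. By convexity Σ_i C(r_i, 2) ≥ 142·C(z/142, 2) = z(z − 142)/(2·142), giving z² − 142z − 142·58·57 ≤ 0 and hence z ≤ (1/2)[142 + √(20164 + 4·469452)] = (1/2)[142 + √1897972] ≈ (1/2)(142 + 1377.669) = 759.8345.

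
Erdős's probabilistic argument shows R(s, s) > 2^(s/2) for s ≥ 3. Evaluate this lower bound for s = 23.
2^(23/2) = 2896.3094; so R(23, 23) > 2896.3094

Colour each edge of K_n uniformly at random with red/blue. The expected number of monochromatic K_23 is C(n, 23) · 2 · 2^(−C(23,2)). If C(n, 23) · 2^(1 − C(23,2)) < 1, then with positive probability no monochromatic K_23 exists, so R(23, 23) > n. The standard estimate C(n, 23) ≤ n^23/23! shows this inequality holds whenever n ≤ 2^(23/2) (since 23! · 2^(C(23,2) − 1) > 2^(23^2/2) ≥ n^23). Hence R(23, 23) > 2^(23/2) = 2896.3094.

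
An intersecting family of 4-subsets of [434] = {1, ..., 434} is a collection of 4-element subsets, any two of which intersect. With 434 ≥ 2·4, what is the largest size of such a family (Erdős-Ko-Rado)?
max |F| = C(433, 3) = 13436856

Erdős-Ko-Rado (1961): when n ≥ 2k, max |F| = C(n−1, k−1). The bound is attained by the star {A : i ∈ A} for any fixed i ∈ [n]. Here C(434−1, 4−1) = C(433, 3) = 13436856.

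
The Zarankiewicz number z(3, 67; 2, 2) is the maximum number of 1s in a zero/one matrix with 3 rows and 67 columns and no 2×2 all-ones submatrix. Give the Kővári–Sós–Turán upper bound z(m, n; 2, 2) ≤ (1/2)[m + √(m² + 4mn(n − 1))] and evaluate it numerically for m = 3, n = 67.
z(3, 67; 2, 2) ≤ (1/2)[3 + √(3² + 4·3·67·66)] = (1/2)[3 + √53073] = 116.6879

Kővári–Sós–Turán: let r_1, ..., r_3 be the row sums and z = Σ r_i the total number of 1s. Each pair of columns can share at most one row with both entries 1 (else a 2×2 all-ones block appears), so Σ_i C(r_i, 2) ≤ C(67, 2) = 2211. By convexity Σ_i C(r_i, 2) ≥ 3·C(z/3, 2) = z(z − 3)/(2·3), giving z² − 3z − 3·67·66 ≤ 0 and hence z ≤ (1/2)[3 + √(9 + 4·13266)] = (1/2)[3 + √53073] ≈ (1/2)(3 + 230.3758) = 116.6879.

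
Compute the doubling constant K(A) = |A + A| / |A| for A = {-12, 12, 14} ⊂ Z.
K = |A + A| / |A| = 6/3 = 2

Enumerate A + A = {a + b : a, b ∈ A}. With |A| = 3, there are |A|^2 = 9 ordered sum pairs; collecting distinct values, A + A = {-24, 0, 2, 24, 26, 28}, so |A + A| = 6. Thus K = 6/3 = 2. For comparison, the minimum possible |A + A| over all 3-element sets is 2·3 − 1 = 5 (so min K = 5/3), attained only by arithmetic progressions.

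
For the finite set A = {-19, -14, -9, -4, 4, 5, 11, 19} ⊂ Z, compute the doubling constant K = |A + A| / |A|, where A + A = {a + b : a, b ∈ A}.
K = |A + A| / |A| = 29/8

Enumerate A + A = {a + b : a, b ∈ A}. With |A| = 8, there are |A|^2 = 64 ordered sum pairs; collecting distinct values, A + A = {-38, -33, -28, -23, -18, -15, -14, -13, -10, -9, -8, -5, -4, -3, 0, 1, 2, 5, 7, 8, 9, 10, 15, 16, 22, 23, 24, 30, 38}, so |A + A| = 29. Thus K = 29/8. For comparison, the minimum possible |A + A| over all 8-element sets is 2·8 − 1 = 15 (so min K = 15/8), attained only by arithmetic progressions.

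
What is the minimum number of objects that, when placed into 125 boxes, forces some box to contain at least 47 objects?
n = (47 − 1)·125 + 1 = 5751

By the generalised pigeonhole principle, to guarantee some box contains ≥ r objects we need more than (r − 1) · k objects total. Threshold: n = (r − 1) · k + 1. With r = 47 and k = 125: n = 46 · 125 + 1 = 5750 + 1 = 5751. For n = 5750 = 46 · 125, we can put exactly 46 objects in every box, avoiding 47 in any single one — so 5751 is tight.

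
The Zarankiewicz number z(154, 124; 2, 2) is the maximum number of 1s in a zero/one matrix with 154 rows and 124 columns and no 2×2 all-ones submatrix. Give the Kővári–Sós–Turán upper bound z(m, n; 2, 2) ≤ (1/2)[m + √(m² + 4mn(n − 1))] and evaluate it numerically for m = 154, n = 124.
z(154, 124; 2, 2) ≤ (1/2)[154 + √(154² + 4·154·124·123)] = (1/2)[154 + √9418948] = 1611.5152

Kővári–Sós–Turán: let r_1, ..., r_154 be the row sums and z = Σ r_i the total number of 1s. Each pair of columns can share at most one row with both entries 1 (else a 2×2 all-ones block appears), so Σ_i C(r_i, 2) ≤ C(124, 2) = 7626. By convexity Σ_i C(r_i, 2) ≥ 154·C(z/154, 2) = z(z − 154)/(2·154), giving z² − 154z − 154·124·123 ≤ 0 and hence z ≤ (1/2)[154 + √(23716 + 4·2348808)] = (1/2)[154 + √9418948] ≈ (1/2)(154 + 3069.0305) = 1611.5152.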